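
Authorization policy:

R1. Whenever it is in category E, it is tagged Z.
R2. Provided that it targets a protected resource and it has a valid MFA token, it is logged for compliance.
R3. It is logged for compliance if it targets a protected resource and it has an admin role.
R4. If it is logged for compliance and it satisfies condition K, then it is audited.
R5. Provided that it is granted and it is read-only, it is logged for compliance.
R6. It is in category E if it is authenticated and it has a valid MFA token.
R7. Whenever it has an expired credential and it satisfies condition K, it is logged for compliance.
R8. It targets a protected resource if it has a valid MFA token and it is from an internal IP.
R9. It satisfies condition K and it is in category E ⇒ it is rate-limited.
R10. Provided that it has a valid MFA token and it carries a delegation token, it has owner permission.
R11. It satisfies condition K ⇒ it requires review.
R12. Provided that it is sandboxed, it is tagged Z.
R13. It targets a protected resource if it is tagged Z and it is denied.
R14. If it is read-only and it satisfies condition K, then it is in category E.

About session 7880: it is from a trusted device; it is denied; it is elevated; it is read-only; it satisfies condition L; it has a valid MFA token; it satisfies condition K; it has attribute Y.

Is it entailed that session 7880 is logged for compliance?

By R14 (it is read-only, it satisfies condition K): it is in category E.
By R1 (it is in category E): it is tagged Z.
By R13 (it is tagged Z, it is denied): it targets a protected resource.
By R2 (it targets a protected resource, it has a valid MFA token): it is logged for compliance.

Yes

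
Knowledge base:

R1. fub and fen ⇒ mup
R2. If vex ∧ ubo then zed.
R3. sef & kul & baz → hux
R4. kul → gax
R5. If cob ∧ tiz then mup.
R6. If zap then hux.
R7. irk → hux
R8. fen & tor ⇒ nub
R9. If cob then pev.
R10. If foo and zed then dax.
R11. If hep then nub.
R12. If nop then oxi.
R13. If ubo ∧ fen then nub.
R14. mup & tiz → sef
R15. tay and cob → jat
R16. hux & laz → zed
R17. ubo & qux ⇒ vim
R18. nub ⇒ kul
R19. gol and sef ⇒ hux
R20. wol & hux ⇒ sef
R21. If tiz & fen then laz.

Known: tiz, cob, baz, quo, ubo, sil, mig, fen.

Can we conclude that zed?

mup  (by R5: cob, tiz)
nub  (by R13: ubo, fen)
sef  (by R14: mup, tiz)
kul  (by R18: nub)
laz  (by R21: tiz, fen)
hux  (by R3: sef, kul, baz)
zed  (by R16: hux, laz)

Yes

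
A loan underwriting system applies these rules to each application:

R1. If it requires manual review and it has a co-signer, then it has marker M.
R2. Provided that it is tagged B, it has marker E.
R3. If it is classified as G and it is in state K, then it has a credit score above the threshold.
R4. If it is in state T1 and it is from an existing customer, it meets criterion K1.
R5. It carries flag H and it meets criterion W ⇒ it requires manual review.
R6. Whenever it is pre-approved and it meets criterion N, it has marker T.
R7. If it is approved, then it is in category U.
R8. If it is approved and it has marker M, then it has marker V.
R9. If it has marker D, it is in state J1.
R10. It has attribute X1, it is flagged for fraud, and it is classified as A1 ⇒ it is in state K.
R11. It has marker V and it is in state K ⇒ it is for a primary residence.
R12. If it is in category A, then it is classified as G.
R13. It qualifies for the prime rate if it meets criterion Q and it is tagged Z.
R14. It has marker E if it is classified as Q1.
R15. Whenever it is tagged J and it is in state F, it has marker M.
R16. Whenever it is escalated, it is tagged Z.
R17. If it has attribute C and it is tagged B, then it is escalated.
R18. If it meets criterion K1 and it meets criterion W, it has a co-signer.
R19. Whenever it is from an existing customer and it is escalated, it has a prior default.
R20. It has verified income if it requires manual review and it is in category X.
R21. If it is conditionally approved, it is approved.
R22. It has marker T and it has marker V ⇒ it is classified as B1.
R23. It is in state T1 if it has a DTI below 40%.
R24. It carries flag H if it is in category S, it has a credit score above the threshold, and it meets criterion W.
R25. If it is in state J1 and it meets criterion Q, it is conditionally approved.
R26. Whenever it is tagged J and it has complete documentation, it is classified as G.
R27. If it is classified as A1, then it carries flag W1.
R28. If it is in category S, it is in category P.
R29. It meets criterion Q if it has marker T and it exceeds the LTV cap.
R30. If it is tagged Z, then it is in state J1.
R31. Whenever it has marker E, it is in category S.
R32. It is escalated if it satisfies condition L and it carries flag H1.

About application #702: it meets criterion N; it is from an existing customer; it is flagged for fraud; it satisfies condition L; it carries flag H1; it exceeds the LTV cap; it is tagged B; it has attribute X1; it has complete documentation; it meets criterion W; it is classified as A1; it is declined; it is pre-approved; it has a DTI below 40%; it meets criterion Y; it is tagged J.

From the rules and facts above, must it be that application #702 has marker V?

Yes

By R2 (it is tagged B): it has marker E.
By R6 (it is pre-approved, it meets criterion N): it has marker T.
By R10 (it has attribute X1, it is flagged for fraud, it is classified as A1): it is in state K.
By R23 (it has a DTI below 40%): it is in state T1.
By R26 (it is tagged J, it has complete documentation): it is classified as G.
By R29 (it has marker T, it exceeds the LTV cap): it meets criterion Q.
By R31 (it has marker E): it is in category S.
By R32 (it satisfies condition L, it carries flag H1): it is escalated.
By R3 (it is classified as G, it is in state K): it has a credit score above the threshold.
By R4 (it is in state T1, it is from an existing customer): it meets criterion K1.
By R16 (it is escalated): it is tagged Z.
By R18 (it meets criterion K1, it meets criterion W): it has a co-signer.
By R24 (it is in category S, it has a credit score above the threshold, it meets criterion W): it carries flag H.
By R30 (it is tagged Z): it is in state J1.
By R5 (it carries flag H, it meets criterion W): it requires manual review.
By R25 (it is in state J1, it meets criterion Q): it is conditionally approved.
By R1 (it requires manual review, it has a co-signer): it has marker M.
By R21 (it is conditionally approved): it is approved.
By R8 (it is approved, it has marker M): it has marker V.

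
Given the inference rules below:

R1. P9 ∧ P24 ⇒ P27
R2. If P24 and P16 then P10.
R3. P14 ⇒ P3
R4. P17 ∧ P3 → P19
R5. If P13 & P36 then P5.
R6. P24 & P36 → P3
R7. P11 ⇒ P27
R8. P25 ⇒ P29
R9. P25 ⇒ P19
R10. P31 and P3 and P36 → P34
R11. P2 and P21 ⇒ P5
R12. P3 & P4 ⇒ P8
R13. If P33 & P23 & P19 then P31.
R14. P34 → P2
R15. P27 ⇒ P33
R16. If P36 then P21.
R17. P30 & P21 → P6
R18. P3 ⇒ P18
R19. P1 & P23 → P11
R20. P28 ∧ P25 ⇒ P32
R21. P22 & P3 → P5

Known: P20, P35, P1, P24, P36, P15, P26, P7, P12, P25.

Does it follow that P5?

No

Forward chaining from the given facts derives: P3, P29, P19, P21, P18.
Rules concluding P5: R5 needs P13; R11 needs P2; R21 needs P22 — none of these are established.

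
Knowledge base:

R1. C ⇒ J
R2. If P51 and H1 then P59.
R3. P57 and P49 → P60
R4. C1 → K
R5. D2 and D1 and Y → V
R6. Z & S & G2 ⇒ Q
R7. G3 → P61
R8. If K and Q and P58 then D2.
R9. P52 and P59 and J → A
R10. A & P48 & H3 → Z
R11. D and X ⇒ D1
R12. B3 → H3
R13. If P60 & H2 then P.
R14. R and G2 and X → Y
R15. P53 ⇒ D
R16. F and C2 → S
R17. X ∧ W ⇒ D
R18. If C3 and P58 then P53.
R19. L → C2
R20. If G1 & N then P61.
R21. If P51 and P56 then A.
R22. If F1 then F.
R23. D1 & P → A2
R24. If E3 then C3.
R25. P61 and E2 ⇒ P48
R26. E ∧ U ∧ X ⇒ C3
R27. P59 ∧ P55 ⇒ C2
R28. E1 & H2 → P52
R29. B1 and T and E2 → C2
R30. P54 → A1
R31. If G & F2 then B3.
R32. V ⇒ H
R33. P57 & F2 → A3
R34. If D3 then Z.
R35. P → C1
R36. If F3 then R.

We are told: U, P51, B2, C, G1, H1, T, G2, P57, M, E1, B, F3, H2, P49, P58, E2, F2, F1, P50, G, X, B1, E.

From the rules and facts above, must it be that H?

No

Forward chaining from the given facts derives: J, P59, P60, P, F, C3, P52, C2, B3, A3, C1, R, K, A, H3, Y, S, P53, D, D1, A2.
The only rule concluding H is R32, which needs V; that is never established.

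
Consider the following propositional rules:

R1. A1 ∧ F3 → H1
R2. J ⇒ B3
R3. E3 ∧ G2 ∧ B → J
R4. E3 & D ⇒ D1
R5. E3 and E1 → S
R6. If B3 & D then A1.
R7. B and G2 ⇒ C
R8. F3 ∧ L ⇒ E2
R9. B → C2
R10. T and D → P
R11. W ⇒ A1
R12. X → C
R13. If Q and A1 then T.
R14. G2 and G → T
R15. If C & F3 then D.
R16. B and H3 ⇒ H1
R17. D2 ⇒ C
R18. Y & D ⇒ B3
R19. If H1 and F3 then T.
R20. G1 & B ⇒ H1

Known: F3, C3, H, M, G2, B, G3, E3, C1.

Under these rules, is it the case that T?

Yes

J  (by R3: E3, G2, B)
C  (by R7: B, G2)
D  (by R15: C, F3)
B3  (by R2: J)
A1  (by R6: B3, D)
H1  (by R1: A1, F3)
T  (by R19: H1, F3)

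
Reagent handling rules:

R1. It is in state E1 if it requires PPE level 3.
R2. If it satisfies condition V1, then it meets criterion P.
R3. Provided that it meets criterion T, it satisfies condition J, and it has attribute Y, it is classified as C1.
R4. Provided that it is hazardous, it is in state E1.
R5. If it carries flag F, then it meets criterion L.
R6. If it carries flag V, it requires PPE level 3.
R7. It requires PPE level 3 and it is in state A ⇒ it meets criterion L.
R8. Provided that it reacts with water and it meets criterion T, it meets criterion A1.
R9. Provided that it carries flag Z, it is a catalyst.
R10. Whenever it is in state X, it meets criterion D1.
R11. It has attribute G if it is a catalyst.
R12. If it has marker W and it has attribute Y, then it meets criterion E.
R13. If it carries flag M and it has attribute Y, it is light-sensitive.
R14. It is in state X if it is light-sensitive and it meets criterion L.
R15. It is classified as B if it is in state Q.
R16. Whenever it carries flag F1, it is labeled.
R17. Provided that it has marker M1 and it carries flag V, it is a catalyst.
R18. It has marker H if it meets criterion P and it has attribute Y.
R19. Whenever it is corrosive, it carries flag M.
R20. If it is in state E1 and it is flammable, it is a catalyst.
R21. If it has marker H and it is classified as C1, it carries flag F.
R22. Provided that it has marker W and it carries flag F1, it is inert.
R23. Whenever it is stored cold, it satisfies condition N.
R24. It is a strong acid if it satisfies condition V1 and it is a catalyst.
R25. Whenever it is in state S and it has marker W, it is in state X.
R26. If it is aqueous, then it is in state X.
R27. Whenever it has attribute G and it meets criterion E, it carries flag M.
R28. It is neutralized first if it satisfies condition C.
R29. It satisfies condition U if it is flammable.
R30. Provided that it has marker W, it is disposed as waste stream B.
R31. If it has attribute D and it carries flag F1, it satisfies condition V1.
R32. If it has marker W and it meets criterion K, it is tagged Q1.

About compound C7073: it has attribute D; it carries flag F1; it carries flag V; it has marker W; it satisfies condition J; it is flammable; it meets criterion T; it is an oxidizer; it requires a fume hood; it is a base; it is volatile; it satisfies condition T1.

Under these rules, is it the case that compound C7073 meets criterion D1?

Forward chaining from the given facts derives: requires PPE level 3, is labeled, is inert, satisfies condition U, is disposed as waste stream B, satisfies condition V1, is in state E1, meets criterion P, is a catalyst, is a strong acid, has attribute G.
The only rule concluding "it meets criterion D1" is R10, which needs "it is in state X"; that is never established.

No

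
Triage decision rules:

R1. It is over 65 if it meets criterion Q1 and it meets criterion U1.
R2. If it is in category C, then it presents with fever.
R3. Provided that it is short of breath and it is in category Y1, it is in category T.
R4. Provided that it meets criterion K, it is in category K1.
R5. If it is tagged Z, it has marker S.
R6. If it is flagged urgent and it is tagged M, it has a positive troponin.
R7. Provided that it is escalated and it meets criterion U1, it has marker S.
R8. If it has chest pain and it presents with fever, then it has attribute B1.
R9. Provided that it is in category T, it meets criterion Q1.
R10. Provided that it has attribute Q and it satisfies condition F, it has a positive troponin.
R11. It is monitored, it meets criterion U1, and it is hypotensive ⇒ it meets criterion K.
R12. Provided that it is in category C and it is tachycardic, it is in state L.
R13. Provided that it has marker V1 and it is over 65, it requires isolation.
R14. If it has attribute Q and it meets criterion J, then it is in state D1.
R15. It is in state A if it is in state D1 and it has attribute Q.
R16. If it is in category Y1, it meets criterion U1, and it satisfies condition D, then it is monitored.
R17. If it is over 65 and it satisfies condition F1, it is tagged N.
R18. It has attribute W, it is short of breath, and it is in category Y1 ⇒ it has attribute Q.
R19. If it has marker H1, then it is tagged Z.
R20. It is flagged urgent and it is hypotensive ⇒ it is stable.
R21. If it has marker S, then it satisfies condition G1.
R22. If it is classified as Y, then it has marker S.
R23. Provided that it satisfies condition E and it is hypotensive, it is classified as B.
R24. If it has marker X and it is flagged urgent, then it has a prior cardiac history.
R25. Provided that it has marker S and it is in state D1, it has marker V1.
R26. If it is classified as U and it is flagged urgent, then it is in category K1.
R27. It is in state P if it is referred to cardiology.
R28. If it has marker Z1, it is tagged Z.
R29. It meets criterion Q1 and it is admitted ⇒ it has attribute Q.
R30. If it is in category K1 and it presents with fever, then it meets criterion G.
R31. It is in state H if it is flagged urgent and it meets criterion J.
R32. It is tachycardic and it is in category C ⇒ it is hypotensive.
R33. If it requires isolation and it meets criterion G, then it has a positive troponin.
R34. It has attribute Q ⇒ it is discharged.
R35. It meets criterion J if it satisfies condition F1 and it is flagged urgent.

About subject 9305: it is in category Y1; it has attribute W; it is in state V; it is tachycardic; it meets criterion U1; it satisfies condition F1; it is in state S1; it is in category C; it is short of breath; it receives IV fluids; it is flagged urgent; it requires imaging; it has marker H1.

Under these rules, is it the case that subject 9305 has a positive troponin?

No

Forward chaining from the given facts derives: presents with fever, is in category T, meets criterion Q1, is in state L, has attribute Q, is tagged Z, is hypotensive, is discharged, meets criterion J, is over 65, has marker S, is in state D1, is in state A, is tagged N, is stable, satisfies condition G1, has marker V1, is in state H, requires isolation.
Rules concluding "it has a positive troponin": R6 needs "it is tagged M"; R10 needs "it satisfies condition F"; R33 needs "it meets criterion G" — none of these are established.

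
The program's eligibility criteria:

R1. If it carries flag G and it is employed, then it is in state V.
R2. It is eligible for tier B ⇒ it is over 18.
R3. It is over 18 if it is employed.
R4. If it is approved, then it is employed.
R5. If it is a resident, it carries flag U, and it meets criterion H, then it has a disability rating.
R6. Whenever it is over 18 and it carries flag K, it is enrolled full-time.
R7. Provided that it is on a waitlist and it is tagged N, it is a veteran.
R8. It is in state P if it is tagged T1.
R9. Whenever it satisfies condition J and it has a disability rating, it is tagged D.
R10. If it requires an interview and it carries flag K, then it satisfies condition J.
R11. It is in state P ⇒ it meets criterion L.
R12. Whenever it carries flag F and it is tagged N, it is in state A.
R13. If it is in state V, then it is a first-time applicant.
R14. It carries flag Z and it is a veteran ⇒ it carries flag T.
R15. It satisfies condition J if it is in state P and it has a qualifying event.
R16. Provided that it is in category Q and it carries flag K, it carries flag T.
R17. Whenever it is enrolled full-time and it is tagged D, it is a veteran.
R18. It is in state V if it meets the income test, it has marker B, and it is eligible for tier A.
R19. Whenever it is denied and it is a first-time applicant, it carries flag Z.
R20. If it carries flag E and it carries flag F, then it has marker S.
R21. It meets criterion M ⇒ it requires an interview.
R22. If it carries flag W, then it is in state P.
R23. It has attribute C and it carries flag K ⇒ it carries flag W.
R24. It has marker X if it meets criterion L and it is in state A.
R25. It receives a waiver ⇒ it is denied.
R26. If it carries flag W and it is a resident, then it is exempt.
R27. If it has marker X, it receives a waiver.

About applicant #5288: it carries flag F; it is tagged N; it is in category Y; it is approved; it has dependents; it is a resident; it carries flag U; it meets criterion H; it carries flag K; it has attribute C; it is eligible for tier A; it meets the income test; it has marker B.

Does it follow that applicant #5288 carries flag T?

No

Forward chaining from the given facts derives: is employed, has a disability rating, is in state A, is in state V, carries flag W, is exempt, is over 18, is enrolled full-time, is a first-time applicant, is in state P, meets criterion L, has marker X, receives a waiver, is denied, carries flag Z.
Rules concluding "it carries flag T": R14 needs "it is a veteran"; R16 needs "it is in category Q" — none of these are established.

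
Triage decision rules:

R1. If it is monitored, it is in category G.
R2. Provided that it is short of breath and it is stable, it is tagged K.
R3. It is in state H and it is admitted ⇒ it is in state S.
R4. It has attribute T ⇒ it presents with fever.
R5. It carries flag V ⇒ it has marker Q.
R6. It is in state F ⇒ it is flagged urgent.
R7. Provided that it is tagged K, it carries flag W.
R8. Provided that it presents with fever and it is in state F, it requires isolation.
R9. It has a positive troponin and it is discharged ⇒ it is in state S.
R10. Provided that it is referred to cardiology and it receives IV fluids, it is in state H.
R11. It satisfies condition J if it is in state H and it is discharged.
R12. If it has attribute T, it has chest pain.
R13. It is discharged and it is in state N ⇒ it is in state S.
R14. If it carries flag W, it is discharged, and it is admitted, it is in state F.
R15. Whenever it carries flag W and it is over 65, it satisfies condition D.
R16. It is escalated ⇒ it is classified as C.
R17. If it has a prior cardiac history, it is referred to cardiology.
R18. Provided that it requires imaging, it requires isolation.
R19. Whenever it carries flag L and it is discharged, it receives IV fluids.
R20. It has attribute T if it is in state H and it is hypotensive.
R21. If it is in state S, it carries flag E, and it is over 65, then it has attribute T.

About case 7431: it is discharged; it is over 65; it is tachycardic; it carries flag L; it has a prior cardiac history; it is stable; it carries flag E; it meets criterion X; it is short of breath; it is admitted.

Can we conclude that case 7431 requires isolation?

Yes

By R2 (it is short of breath, it is stable): it is tagged K.
By R7 (it is tagged K): it carries flag W.
By R14 (it carries flag W, it is discharged, it is admitted): it is in state F.
By R17 (it has a prior cardiac history): it is referred to cardiology.
By R19 (it carries flag L, it is discharged): it receives IV fluids.
By R10 (it is referred to cardiology, it receives IV fluids): it is in state H.
By R3 (it is in state H, it is admitted): it is in state S.
By R21 (it is in state S, it carries flag E, it is over 65): it has attribute T.
By R4 (it has attribute T): it presents with fever.
By R8 (it presents with fever, it is in state F): it requires isolation.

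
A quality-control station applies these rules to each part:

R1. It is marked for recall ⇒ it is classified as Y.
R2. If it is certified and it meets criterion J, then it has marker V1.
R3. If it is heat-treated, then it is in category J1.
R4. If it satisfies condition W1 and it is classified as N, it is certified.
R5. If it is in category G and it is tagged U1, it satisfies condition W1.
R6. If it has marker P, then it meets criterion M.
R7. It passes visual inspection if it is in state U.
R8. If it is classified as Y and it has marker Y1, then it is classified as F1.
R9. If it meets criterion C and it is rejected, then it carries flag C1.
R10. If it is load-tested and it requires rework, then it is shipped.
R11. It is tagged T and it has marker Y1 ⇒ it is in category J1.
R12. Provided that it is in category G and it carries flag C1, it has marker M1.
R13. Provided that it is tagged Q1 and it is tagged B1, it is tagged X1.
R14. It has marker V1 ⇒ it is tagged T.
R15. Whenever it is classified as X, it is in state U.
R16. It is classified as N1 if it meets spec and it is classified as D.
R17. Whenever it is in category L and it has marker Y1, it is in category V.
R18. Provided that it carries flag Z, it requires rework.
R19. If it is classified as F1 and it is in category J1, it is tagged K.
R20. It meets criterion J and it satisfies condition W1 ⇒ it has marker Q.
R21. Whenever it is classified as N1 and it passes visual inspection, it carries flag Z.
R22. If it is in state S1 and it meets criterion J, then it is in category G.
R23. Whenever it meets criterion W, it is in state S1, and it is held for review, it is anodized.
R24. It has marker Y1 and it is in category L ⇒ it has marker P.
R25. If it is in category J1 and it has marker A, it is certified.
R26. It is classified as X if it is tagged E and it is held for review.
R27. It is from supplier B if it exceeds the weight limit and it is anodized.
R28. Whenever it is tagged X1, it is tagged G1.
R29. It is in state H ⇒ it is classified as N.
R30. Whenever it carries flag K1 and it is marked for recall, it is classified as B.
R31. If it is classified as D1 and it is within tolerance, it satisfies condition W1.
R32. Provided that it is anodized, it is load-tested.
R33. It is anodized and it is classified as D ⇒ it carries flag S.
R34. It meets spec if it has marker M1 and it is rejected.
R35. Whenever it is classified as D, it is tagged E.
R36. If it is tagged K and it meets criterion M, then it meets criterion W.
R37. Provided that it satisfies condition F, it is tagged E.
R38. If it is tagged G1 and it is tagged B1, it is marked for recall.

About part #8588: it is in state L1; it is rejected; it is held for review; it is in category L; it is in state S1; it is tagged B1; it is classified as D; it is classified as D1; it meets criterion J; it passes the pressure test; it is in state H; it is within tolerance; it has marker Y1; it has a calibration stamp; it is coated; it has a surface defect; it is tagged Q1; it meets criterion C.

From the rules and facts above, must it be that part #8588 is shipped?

Yes

By R9 (it meets criterion C, it is rejected): it carries flag C1.
By R13 (it is tagged Q1, it is tagged B1): it is tagged X1.
By R22 (it is in state S1, it meets criterion J): it is in category G.
By R24 (it has marker Y1, it is in category L): it has marker P.
By R28 (it is tagged X1): it is tagged G1.
By R29 (it is in state H): it is classified as N.
By R31 (it is classified as D1, it is within tolerance): it satisfies condition W1.
By R35 (it is classified as D): it is tagged E.
By R38 (it is tagged G1, it is tagged B1): it is marked for recall.
By R1 (it is marked for recall): it is classified as Y.
By R4 (it satisfies condition W1, it is classified as N): it is certified.
By R6 (it has marker P): it meets criterion M.
By R8 (it is classified as Y, it has marker Y1): it is classified as F1.
By R12 (it is in category G, it carries flag C1): it has marker M1.
By R26 (it is tagged E, it is held for review): it is classified as X.
By R34 (it has marker M1, it is rejected): it meets spec.
By R2 (it is certified, it meets criterion J): it has marker V1.
By R14 (it has marker V1): it is tagged T.
By R15 (it is classified as X): it is in state U.
By R16 (it meets spec, it is classified as D): it is classified as N1.
By R7 (it is in state U): it passes visual inspection.
By R11 (it is tagged T, it has marker Y1): it is in category J1.
By R19 (it is classified as F1, it is in category J1): it is tagged K.
By R21 (it is classified as N1, it passes visual inspection): it carries flag Z.
By R36 (it is tagged K, it meets criterion M): it meets criterion W.
By R18 (it carries flag Z): it requires rework.
By R23 (it meets criterion W, it is in state S1, it is held for review): it is anodized.
By R32 (it is anodized): it is load-tested.
By R10 (it is load-tested, it requires rework): it is shipped.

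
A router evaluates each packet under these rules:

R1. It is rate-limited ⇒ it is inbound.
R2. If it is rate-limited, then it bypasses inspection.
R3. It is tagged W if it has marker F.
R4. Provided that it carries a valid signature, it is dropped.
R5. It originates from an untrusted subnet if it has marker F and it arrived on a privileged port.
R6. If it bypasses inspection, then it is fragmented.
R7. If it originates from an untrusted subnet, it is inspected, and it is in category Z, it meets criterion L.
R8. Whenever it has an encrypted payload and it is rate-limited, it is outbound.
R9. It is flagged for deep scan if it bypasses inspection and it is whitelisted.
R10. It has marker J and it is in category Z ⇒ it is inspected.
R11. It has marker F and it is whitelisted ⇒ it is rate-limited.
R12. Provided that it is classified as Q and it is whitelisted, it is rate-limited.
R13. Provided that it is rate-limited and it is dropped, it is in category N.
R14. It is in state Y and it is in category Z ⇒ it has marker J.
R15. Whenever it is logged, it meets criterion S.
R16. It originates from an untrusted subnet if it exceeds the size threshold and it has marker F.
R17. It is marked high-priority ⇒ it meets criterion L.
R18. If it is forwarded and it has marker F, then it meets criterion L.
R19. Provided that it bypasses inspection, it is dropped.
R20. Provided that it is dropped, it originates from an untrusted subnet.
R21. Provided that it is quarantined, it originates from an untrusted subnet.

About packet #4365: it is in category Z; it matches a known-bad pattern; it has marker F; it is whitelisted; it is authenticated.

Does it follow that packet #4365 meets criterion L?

No

Forward chaining from the given facts derives: is tagged W, is rate-limited, is inbound, bypasses inspection, is fragmented, is flagged for deep scan, is dropped, originates from an untrusted subnet, is in category N.
Rules concluding "it meets criterion L": R7 needs "it is inspected"; R17 needs "it is marked high-priority"; R18 needs "it is forwarded" — none of these are established.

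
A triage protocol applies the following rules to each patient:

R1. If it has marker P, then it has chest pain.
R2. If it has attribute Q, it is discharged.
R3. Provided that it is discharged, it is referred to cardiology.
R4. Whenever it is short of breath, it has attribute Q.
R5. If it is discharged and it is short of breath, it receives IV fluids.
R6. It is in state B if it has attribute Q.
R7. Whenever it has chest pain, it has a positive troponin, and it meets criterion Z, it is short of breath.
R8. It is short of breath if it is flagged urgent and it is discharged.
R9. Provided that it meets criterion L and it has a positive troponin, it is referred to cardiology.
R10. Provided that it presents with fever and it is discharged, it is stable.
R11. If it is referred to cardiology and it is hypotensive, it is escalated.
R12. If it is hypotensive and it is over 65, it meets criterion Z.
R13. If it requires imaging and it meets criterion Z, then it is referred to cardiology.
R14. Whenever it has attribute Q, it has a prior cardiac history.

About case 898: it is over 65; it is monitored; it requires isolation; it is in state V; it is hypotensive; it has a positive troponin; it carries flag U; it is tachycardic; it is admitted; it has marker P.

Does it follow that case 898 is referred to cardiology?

By R1 (it has marker P): it has chest pain.
By R12 (it is hypotensive, it is over 65): it meets criterion Z.
By R7 (it has chest pain, it has a positive troponin, it meets criterion Z): it is short of breath.
By R4 (it is short of breath): it has attribute Q.
By R2 (it has attribute Q): it is discharged.
By R3 (it is discharged): it is referred to cardiology.

Yes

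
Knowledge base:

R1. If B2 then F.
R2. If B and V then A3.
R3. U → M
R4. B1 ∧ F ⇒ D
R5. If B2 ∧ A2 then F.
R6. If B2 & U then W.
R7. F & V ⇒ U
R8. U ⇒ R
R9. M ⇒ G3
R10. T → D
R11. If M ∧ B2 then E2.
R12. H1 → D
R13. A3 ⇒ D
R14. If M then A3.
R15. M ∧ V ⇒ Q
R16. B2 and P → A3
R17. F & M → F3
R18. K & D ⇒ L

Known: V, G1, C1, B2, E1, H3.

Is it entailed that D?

F  (by R1: B2)
U  (by R7: F, V)
M  (by R3: U)
A3  (by R14: M)
D  (by R13: A3)

Yes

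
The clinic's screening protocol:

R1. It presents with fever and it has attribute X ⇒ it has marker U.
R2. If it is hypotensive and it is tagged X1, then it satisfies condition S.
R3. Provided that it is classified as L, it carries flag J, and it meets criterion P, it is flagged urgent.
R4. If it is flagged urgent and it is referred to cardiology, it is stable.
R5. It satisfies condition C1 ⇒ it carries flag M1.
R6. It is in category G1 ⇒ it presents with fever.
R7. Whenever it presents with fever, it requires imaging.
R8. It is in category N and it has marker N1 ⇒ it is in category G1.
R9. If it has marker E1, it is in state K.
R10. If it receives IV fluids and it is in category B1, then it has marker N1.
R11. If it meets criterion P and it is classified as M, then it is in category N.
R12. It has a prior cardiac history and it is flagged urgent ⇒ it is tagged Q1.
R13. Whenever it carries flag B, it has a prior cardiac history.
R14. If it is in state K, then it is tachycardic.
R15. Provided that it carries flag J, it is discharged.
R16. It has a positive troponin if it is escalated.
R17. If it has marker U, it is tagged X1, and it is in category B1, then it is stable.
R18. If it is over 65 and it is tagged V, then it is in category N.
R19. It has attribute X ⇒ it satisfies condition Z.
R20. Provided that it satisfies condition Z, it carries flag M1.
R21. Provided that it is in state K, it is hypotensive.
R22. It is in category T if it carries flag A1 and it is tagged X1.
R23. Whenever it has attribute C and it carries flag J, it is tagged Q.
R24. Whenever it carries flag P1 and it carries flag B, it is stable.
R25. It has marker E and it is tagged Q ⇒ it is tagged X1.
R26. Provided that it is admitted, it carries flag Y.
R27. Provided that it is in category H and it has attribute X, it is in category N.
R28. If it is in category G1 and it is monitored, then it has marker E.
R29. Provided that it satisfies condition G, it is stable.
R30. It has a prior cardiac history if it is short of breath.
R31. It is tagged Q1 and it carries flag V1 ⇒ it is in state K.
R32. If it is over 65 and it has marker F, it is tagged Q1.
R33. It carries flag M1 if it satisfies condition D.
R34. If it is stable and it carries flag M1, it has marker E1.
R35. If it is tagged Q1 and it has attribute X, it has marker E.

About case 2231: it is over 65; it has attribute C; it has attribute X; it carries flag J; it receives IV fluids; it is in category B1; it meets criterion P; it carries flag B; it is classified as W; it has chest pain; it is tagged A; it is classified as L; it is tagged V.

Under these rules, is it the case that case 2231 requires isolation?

Forward chaining from the given facts derives: is flagged urgent, has marker N1, has a prior cardiac history, is discharged, is in category N, satisfies condition Z, carries flag M1, is tagged Q, is in category G1, is tagged Q1, has marker E, presents with fever, requires imaging, is tagged X1, has marker U, is stable, has marker E1, is in state K, is tachycardic, is hypotensive, satisfies condition S.
No rule has "it requires isolation" as its conclusion, and it is not among the given facts.

No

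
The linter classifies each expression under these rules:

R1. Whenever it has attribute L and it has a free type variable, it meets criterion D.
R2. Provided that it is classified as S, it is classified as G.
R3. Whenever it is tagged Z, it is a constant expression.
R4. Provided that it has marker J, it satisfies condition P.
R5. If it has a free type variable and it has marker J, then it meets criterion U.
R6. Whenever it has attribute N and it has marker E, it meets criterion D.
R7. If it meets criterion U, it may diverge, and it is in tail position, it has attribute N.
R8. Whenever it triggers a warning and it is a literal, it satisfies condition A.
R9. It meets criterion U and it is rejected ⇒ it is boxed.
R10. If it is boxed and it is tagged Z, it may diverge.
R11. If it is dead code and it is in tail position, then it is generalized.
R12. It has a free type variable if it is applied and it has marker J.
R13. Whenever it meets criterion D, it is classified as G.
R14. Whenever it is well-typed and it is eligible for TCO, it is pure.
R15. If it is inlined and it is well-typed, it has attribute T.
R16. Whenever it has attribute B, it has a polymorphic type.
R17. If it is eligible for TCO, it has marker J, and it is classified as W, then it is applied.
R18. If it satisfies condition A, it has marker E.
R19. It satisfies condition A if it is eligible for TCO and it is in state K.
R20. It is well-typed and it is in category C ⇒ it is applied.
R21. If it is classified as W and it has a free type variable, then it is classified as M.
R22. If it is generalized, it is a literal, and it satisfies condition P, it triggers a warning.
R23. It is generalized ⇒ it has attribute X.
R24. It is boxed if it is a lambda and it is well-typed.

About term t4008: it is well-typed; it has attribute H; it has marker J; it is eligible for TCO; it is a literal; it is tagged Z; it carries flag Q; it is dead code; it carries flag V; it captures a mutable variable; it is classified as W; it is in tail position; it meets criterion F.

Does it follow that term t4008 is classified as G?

Forward chaining from the given facts derives: is a constant expression, satisfies condition P, is generalized, is pure, is applied, triggers a warning, has attribute X, satisfies condition A, has a free type variable, has marker E, is classified as M, meets criterion U.
Rules concluding "it is classified as G": R2 needs "it is classified as S"; R13 needs "it meets criterion D" — none of these are established.

No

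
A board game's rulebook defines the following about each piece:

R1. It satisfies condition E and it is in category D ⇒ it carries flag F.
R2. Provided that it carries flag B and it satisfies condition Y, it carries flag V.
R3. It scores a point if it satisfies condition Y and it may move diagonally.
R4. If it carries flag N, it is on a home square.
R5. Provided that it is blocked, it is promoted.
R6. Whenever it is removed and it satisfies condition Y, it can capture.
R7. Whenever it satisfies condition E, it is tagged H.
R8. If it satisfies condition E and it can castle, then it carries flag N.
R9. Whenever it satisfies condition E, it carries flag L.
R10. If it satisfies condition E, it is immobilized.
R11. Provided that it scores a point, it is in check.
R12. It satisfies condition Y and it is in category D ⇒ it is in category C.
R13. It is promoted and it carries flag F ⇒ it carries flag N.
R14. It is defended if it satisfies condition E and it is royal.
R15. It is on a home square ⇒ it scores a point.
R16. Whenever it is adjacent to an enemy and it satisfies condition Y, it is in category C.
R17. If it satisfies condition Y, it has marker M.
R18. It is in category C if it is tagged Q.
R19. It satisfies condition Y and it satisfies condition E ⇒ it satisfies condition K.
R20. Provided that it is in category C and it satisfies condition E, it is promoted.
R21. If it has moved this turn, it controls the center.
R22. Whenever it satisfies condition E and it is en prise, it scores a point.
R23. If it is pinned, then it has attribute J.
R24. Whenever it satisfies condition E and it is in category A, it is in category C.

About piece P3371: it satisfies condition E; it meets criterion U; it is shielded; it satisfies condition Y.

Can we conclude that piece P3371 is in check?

No

Forward chaining from the given facts derives: is tagged H, carries flag L, is immobilized, has marker M, satisfies condition K.
The only rule concluding "it is in check" is R11, which needs "it scores a point"; that is never established.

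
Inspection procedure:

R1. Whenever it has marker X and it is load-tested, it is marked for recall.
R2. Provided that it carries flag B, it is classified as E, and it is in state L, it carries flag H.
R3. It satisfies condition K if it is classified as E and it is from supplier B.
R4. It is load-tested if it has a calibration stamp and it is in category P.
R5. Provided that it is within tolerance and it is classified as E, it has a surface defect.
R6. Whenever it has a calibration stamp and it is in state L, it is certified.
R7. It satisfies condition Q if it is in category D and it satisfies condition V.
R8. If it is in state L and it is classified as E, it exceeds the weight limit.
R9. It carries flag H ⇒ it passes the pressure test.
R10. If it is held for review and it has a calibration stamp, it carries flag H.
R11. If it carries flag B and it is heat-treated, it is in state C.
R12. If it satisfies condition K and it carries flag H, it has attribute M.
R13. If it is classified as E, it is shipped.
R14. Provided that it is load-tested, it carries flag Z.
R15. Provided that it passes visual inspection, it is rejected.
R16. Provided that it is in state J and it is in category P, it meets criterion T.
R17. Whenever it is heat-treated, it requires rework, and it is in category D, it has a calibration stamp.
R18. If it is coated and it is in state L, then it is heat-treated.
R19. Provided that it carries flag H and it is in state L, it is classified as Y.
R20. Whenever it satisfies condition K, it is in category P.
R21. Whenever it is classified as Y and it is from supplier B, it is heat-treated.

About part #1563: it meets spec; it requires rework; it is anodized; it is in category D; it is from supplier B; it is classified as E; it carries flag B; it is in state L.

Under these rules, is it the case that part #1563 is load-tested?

By R2 (it carries flag B, it is classified as E, it is in state L): it carries flag H.
By R3 (it is classified as E, it is from supplier B): it satisfies condition K.
By R19 (it carries flag H, it is in state L): it is classified as Y.
By R20 (it satisfies condition K): it is in category P.
By R21 (it is classified as Y, it is from supplier B): it is heat-treated.
By R17 (it is heat-treated, it requires rework, it is in category D): it has a calibration stamp.
By R4 (it has a calibration stamp, it is in category P): it is load-tested.

Yes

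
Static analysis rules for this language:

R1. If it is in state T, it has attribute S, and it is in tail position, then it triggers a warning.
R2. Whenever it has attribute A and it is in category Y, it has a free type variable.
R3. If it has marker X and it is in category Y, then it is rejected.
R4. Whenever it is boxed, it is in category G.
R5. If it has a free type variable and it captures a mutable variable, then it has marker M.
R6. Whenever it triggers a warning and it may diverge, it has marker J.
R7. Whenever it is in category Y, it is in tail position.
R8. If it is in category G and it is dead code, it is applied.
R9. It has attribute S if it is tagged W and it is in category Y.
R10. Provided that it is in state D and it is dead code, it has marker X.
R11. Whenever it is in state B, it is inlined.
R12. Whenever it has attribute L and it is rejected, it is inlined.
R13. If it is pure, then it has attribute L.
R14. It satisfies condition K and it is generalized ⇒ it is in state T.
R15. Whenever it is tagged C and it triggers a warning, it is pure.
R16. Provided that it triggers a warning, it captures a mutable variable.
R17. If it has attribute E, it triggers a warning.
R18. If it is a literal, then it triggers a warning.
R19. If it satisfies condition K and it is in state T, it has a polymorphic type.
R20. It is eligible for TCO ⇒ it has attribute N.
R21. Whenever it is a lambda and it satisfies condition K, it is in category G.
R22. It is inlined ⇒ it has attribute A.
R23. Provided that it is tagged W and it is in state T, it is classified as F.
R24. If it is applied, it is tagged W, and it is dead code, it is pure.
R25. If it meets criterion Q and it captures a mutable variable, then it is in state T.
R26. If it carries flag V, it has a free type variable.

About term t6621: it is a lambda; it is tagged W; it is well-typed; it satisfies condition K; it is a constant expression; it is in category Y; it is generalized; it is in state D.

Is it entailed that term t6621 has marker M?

Forward chaining from the given facts derives: is in tail position, has attribute S, is in state T, has a polymorphic type, is in category G, is classified as F, triggers a warning, captures a mutable variable.
The only rule concluding "it has marker M" is R5, which needs "it has a free type variable"; that is never established.

No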